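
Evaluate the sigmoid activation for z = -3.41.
0.03198

sigmoid(-3.41) = 1/(1 + e^(3.41)) = 1/(1 + 30.27) = 0.03198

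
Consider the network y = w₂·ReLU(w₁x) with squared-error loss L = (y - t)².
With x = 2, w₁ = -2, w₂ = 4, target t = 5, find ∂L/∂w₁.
∂L/∂w₁ = 0

Forward pass:
z = w₁x = -2×2 = -4
h = ReLU(-4) = 0
y = w₂h = 4×0 = 0

Backward pass:
∂L/∂y = 2(y - t) = 2(0 - 5) = -10
∂y/∂h = w₂ = 4
∂h/∂z = 0 (ReLU derivative)
∂z/∂w₁ = x = 2

∂L/∂w₁ = -10 × 4 × 0 × 2 = 0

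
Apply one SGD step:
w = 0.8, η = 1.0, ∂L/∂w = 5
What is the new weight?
w_new = -4.2

w_new = w - η·∂L/∂w = 0.8 - 1.0×(5) = 0.8 - (5) = -4.2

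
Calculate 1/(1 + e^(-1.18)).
0.7649

sigmoid(1.18) = 1/(1 + e^(-1.18)) = 1/(1 + 0.3073) = 0.7649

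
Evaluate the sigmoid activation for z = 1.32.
0.7892

sigmoid(1.32) = 1/(1 + e^(-1.32)) = 1/(1 + 0.2671) = 0.7892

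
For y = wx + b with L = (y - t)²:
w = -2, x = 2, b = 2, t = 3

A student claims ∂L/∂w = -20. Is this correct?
Correct

y = (-2)(2) + 2 = -2
∂L/∂y = 2(y - t) = 2(-2 - 3) = -10
∂y/∂w = x = 2
∂L/∂w = -10 × 2 = -20

Claimed value: -20
Correct: The correct gradient is -20.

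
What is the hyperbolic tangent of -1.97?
-0.9618

tanh(-1.97) = (e^(-1.97) - e^(1.97))/(e^(-1.97) + e^(1.97)) = -0.9618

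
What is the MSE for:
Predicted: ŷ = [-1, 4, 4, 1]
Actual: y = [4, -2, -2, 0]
MSE = 24.5

MSE = (1/4)((-1-4)² + (4--2)² + (4--2)² + (1-0)²) = (1/4)(25 + 36 + 36 + 1) = 24.5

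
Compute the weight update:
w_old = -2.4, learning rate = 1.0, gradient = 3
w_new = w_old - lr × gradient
w_new = -5.4

w_new = w - η·∂L/∂w = -2.4 - 1.0×(3) = -2.4 - (3) = -5.4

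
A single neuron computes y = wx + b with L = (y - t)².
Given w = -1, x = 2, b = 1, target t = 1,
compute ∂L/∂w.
∂L/∂w = -8

y = wx + b = (-1)(2) + 1 = -1
∂L/∂y = 2(y - t) = 2(-1 - 1) = -4
∂y/∂w = x = 2
∂L/∂w = ∂L/∂y · ∂y/∂w = -4 × 2 = -8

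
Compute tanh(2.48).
0.9861

tanh(2.48) = (e^(2.48) - e^(-2.48))/(e^(2.48) + e^(-2.48)) = 0.9861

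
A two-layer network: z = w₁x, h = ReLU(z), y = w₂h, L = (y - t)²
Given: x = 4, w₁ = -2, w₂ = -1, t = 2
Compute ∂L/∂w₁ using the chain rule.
∂L/∂w₁ = 0

Forward pass:
z = w₁x = -2×4 = -8
h = ReLU(-8) = 0
y = w₂h = -1×0 = 0

Backward pass:
∂L/∂y = 2(y - t) = 2(0 - 2) = -4
∂y/∂h = w₂ = -1
∂h/∂z = 0 (ReLU derivative)
∂z/∂w₁ = x = 4

∂L/∂w₁ = -4 × -1 × 0 × 4 = 0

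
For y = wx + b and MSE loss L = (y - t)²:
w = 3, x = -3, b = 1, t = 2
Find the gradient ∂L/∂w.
∂L/∂w = 60

y = wx + b = (3)(-3) + 1 = -8
∂L/∂y = 2(y - t) = 2(-8 - 2) = -20
∂y/∂w = x = -3
∂L/∂w = ∂L/∂y · ∂y/∂w = -20 × -3 = 60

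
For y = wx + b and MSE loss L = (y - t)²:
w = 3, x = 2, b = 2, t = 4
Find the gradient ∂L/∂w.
∂L/∂w = 16

y = wx + b = (3)(2) + 2 = 8
∂L/∂y = 2(y - t) = 2(8 - 4) = 8
∂y/∂w = x = 2
∂L/∂w = ∂L/∂y · ∂y/∂w = 8 × 2 = 16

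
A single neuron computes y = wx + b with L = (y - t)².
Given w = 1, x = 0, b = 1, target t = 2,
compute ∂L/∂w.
∂L/∂w = 0

y = wx + b = (1)(0) + 1 = 1
∂L/∂y = 2(y - t) = 2(1 - 2) = -2
∂y/∂w = x = 0
∂L/∂w = ∂L/∂y · ∂y/∂w = -2 × 0 = 0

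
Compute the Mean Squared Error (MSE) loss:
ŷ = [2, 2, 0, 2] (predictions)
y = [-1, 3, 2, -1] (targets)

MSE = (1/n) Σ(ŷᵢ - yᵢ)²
MSE = 5.75

MSE = (1/4)((2--1)² + (2-3)² + (0-2)² + (2--1)²) = (1/4)(9 + 1 + 4 + 9) = 5.75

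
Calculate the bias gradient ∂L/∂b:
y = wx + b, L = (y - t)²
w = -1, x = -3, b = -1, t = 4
∂L/∂b = -4

y = wx + b = (-1)(-3) + -1 = 2
∂L/∂y = 2(y - t) = 2(2 - 4) = -4
∂y/∂b = 1
∂L/∂b = ∂L/∂y · ∂y/∂b = -4 × 1 = -4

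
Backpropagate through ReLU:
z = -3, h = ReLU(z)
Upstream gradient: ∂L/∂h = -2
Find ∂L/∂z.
∂L/∂z = 0

h = ReLU(-3) = 0
Since z < 0: ∂h/∂z = 0
∂L/∂z = ∂L/∂h · ∂h/∂z = -2 × 0 = 0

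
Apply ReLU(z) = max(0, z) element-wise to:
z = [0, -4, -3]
h = [0, 0, 0]

ReLU applied element-wise: max(0,0)=0, max(0,-4)=0, max(0,-3)=0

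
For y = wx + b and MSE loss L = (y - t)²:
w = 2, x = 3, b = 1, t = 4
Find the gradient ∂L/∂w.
∂L/∂w = 18

y = wx + b = (2)(3) + 1 = 7
∂L/∂y = 2(y - t) = 2(7 - 4) = 6
∂y/∂w = x = 3
∂L/∂w = ∂L/∂y · ∂y/∂w = 6 × 3 = 18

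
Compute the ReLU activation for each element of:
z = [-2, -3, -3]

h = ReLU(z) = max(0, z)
h = [0, 0, 0]

ReLU applied element-wise: max(0,-2)=0, max(0,-3)=0, max(0,-3)=0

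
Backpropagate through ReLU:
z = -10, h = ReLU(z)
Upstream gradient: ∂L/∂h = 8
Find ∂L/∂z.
∂L/∂z = 0

h = ReLU(-10) = 0
Since z < 0: ∂h/∂z = 0
∂L/∂z = ∂L/∂h · ∂h/∂z = 8 × 0 = 0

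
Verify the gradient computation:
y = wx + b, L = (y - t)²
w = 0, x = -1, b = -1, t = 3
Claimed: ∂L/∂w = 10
Incorrect

y = (0)(-1) + -1 = -1
∂L/∂y = 2(y - t) = 2(-1 - 3) = -8
∂y/∂w = x = -1
∂L/∂w = -8 × -1 = 8

Claimed value: 10
Incorrect: The correct gradient is 8.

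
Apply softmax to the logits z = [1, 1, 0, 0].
p = [0.3655, 0.3655, 0.1345, 0.1345]

exp(z) = [2.718, 2.718, 1, 1]
Sum = 7.437
p = [0.3655, 0.3655, 0.1345, 0.1345]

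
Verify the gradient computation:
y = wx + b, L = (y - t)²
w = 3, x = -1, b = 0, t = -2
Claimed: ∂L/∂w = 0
Incorrect

y = (3)(-1) + 0 = -3
∂L/∂y = 2(y - t) = 2(-3 - -2) = -2
∂y/∂w = x = -1
∂L/∂w = -2 × -1 = 2

Claimed value: 0
Incorrect: The correct gradient is 2.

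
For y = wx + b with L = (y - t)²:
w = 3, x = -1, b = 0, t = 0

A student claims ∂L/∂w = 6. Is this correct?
Correct

y = (3)(-1) + 0 = -3
∂L/∂y = 2(y - t) = 2(-3 - 0) = -6
∂y/∂w = x = -1
∂L/∂w = -6 × -1 = 6

Claimed value: 6
Correct: The correct gradient is 6.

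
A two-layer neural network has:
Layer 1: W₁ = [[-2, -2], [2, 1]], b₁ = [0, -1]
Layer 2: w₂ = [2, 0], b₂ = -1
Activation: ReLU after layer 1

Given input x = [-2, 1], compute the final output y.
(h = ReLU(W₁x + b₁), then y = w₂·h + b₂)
y = 3

Layer 1 pre-activation: z₁ = [2, -4]
After ReLU: h = [2, 0]
Layer 2 output: y = 2×2 + 0×0 + -1 = 3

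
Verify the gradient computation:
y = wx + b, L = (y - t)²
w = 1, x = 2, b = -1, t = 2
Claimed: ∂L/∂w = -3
Incorrect

y = (1)(2) + -1 = 1
∂L/∂y = 2(y - t) = 2(1 - 2) = -2
∂y/∂w = x = 2
∂L/∂w = -2 × 2 = -4

Claimed value: -3
Incorrect: The correct gradient is -4.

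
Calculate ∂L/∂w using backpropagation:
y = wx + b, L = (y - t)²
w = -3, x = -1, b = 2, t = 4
∂L/∂w = -2

y = wx + b = (-3)(-1) + 2 = 5
∂L/∂y = 2(y - t) = 2(5 - 4) = 2
∂y/∂w = x = -1
∂L/∂w = ∂L/∂y · ∂y/∂w = 2 × -1 = -2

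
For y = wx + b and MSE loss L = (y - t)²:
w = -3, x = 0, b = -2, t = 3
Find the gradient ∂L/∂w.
∂L/∂w = 0

y = wx + b = (-3)(0) + -2 = -2
∂L/∂y = 2(y - t) = 2(-2 - 3) = -10
∂y/∂w = x = 0
∂L/∂w = ∂L/∂y · ∂y/∂w = -10 × 0 = 0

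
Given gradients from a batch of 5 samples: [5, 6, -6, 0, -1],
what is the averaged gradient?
Average gradient = 0.8

Average = (1/5)(5 + 6 + -6 + 0 + -1) = 4/5 = 0.8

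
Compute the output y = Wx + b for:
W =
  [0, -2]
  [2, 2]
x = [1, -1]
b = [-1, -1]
y = [1, -1]

Wx = [0×1 + -2×-1, 2×1 + 2×-1]
   = [2, 0]
y = Wx + b = [2 + -1, 0 + -1] = [1, -1]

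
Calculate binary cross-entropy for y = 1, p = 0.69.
L = 0.3711

L = -1·log(0.69) - 0·log(0.31) = -log(0.69) = 0.3711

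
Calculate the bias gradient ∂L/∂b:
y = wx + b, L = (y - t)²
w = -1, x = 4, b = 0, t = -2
∂L/∂b = -4

y = wx + b = (-1)(4) + 0 = -4
∂L/∂y = 2(y - t) = 2(-4 - -2) = -4
∂y/∂b = 1
∂L/∂b = ∂L/∂y · ∂y/∂b = -4 × 1 = -4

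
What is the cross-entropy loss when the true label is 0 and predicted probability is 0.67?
L = 1.109

L = -0·log(0.67) - 1·log(0.33) = -log(0.33) = 1.109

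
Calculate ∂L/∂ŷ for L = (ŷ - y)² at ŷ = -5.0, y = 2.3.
∂L/∂ŷ = -14.6

∂L/∂ŷ = 2(ŷ - y) = 2(-5.0 - 2.3) = 2(-7.3) = -14.6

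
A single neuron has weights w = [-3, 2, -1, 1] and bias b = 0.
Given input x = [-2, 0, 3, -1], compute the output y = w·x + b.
y = 2

y = (-3)(-2) + (2)(0) + (-1)(3) + (1)(-1) + 0 = 2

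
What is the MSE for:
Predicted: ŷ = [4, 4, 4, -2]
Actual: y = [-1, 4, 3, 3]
MSE = 12.75

MSE = (1/4)((4--1)² + (4-4)² + (4-3)² + (-2-3)²) = (1/4)(25 + 0 + 1 + 25) = 12.75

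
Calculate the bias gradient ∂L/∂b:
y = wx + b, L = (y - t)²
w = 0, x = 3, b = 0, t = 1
∂L/∂b = -2

y = wx + b = (0)(3) + 0 = 0
∂L/∂y = 2(y - t) = 2(0 - 1) = -2
∂y/∂b = 1
∂L/∂b = ∂L/∂y · ∂y/∂b = -2 × 1 = -2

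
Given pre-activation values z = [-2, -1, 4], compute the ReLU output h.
h = [0, 0, 4]

ReLU applied element-wise: max(0,-2)=0, max(0,-1)=0, max(0,4)=4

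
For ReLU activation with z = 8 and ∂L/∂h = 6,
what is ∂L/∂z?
∂L/∂z = 6

h = ReLU(8) = 8
Since z > 0: ∂h/∂z = 1
∂L/∂z = ∂L/∂h · ∂h/∂z = 6 × 1 = 6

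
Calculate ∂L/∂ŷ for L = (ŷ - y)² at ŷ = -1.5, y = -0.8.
∂L/∂ŷ = -1.4

∂L/∂ŷ = 2(ŷ - y) = 2(-1.5 - -0.8) = 2(-0.7) = -1.4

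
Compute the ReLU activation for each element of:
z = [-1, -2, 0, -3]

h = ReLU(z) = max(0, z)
h = [0, 0, 0, 0]

ReLU applied element-wise: max(0,-1)=0, max(0,-2)=0, max(0,0)=0, max(0,-3)=0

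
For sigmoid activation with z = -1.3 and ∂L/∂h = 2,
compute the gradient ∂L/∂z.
∂L/∂z = 0.3366

σ(-1.3) = 0.2142
σ'(-1.3) = σ(-1.3)(1 - σ(-1.3)) = 0.2142 × 0.7858 = 0.1683
∂L/∂z = ∂L/∂h · σ'(z) = 2 × 0.1683 = 0.3366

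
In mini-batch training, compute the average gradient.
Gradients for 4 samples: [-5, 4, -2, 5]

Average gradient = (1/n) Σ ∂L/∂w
Average gradient = 0.5

Average = (1/4)(-5 + 4 + -2 + 5) = 2/4 = 0.5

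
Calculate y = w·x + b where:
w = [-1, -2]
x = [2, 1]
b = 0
y = -4

y = (-1)(2) + (-2)(1) + 0 = -4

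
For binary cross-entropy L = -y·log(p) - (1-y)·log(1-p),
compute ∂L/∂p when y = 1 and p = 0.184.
∂L/∂p = -5.435

∂L/∂p = -y/p + (1-y)/(1-p) = -1/0.184 + 0 = -5.435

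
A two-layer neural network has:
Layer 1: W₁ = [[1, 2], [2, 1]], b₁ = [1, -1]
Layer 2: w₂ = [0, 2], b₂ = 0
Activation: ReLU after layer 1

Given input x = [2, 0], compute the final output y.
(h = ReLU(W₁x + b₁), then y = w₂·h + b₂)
y = 6

Layer 1 pre-activation: z₁ = [3, 3]
After ReLU: h = [3, 3]
Layer 2 output: y = 0×3 + 2×3 + 0 = 6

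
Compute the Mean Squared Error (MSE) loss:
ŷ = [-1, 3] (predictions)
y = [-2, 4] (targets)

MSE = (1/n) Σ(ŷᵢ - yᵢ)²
MSE = 1

MSE = (1/2)((-1--2)² + (3-4)²) = (1/2)(1 + 1) = 1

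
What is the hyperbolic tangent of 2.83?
0.9931

tanh(2.83) = (e^(2.83) - e^(-2.83))/(e^(2.83) + e^(-2.83)) = 0.9931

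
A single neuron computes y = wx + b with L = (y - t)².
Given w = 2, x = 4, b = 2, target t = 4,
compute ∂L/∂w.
∂L/∂w = 48

y = wx + b = (2)(4) + 2 = 10
∂L/∂y = 2(y - t) = 2(10 - 4) = 12
∂y/∂w = x = 4
∂L/∂w = ∂L/∂y · ∂y/∂w = 12 × 4 = 48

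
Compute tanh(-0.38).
-0.3627

tanh(-0.38) = (e^(-0.38) - e^(0.38))/(e^(-0.38) + e^(0.38)) = -0.3627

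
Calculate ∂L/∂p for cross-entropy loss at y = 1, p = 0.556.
∂L/∂p = -1.799

∂L/∂p = -y/p + (1-y)/(1-p) = -1/0.556 + 0 = -1.799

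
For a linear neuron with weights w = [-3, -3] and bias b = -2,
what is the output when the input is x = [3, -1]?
y = -8

y = (-3)(3) + (-3)(-1) + -2 = -8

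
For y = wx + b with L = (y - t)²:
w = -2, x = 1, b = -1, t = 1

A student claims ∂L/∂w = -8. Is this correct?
Correct

y = (-2)(1) + -1 = -3
∂L/∂y = 2(y - t) = 2(-3 - 1) = -8
∂y/∂w = x = 1
∂L/∂w = -8 × 1 = -8

Claimed value: -8
Correct: The correct gradient is -8.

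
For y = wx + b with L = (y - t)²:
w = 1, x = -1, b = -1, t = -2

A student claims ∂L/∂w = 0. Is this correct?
Correct

y = (1)(-1) + -1 = -2
∂L/∂y = 2(y - t) = 2(-2 - -2) = 0
∂y/∂w = x = -1
∂L/∂w = 0 × -1 = 0

Claimed value: 0
Correct: The correct gradient is 0.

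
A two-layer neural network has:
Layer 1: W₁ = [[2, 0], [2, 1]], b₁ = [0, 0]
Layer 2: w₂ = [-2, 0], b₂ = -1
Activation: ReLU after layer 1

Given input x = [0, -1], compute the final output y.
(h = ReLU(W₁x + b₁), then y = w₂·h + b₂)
y = -1

Layer 1 pre-activation: z₁ = [0, -1]
After ReLU: h = [0, 0]
Layer 2 output: y = -2×0 + 0×0 + -1 = -1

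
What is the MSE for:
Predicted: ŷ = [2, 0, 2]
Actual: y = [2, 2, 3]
MSE = 1.667

MSE = (1/3)((2-2)² + (0-2)² + (2-3)²) = (1/3)(0 + 4 + 1) = 1.667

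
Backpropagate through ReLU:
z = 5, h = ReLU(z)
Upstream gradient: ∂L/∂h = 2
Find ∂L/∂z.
∂L/∂z = 2

h = ReLU(5) = 5
Since z > 0: ∂h/∂z = 1
∂L/∂z = ∂L/∂h · ∂h/∂z = 2 × 1 = 2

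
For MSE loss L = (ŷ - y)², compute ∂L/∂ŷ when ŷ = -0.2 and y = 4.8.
∂L/∂ŷ = -10.0

∂L/∂ŷ = 2(ŷ - y) = 2(-0.2 - 4.8) = 2(-5.0) = -10.0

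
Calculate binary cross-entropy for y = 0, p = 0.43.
L = 0.5621

L = -0·log(0.43) - 1·log(0.57) = -log(0.57) = 0.5621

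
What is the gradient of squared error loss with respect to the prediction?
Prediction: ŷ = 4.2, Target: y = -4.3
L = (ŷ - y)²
∂L/∂ŷ = 17.0

∂L/∂ŷ = 2(ŷ - y) = 2(4.2 - -4.3) = 2(8.5) = 17.0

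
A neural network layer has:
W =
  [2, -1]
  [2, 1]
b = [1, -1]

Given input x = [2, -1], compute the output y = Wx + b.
y = [6, 2]

Wx = [2×2 + -1×-1, 2×2 + 1×-1]
   = [5, 3]
y = Wx + b = [5 + 1, 3 + -1] = [6, 2]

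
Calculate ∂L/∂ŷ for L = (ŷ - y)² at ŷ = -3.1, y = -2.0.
∂L/∂ŷ = -2.2

∂L/∂ŷ = 2(ŷ - y) = 2(-3.1 - -2.0) = 2(-1.1) = -2.2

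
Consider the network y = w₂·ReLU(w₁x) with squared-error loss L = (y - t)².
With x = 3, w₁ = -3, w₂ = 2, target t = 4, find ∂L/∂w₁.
∂L/∂w₁ = 0

Forward pass:
z = w₁x = -3×3 = -9
h = ReLU(-9) = 0
y = w₂h = 2×0 = 0

Backward pass:
∂L/∂y = 2(y - t) = 2(0 - 4) = -8
∂y/∂h = w₂ = 2
∂h/∂z = 0 (ReLU derivative)
∂z/∂w₁ = x = 3

∂L/∂w₁ = -8 × 2 × 0 × 3 = 0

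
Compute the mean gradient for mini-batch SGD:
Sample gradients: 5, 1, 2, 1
Average gradient = 2.25

Average = (1/4)(5 + 1 + 2 + 1) = 9/4 = 2.25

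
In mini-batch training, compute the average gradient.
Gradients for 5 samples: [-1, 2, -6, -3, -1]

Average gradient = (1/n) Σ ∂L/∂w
Average gradient = -1.8

Average = (1/5)(-1 + 2 + -6 + -3 + -1) = -9/5 = -1.8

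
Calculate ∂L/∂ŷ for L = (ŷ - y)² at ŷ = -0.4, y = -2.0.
∂L/∂ŷ = 3.2

∂L/∂ŷ = 2(ŷ - y) = 2(-0.4 - -2.0) = 2(1.6) = 3.2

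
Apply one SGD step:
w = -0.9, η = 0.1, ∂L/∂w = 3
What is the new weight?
w_new = -1.2

w_new = w - η·∂L/∂w = -0.9 - 0.1×(3) = -0.9 - (0.3) = -1.2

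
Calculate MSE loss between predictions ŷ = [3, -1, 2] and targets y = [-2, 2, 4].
MSE = 12.67

MSE = (1/3)((3--2)² + (-1-2)² + (2-4)²) = (1/3)(25 + 9 + 4) = 12.67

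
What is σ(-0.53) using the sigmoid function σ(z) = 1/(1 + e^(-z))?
0.3705

sigmoid(-0.53) = 1/(1 + e^(0.53)) = 1/(1 + 1.699) = 0.3705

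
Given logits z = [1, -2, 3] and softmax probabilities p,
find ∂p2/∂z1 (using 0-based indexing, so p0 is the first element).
∂p2/∂z1 = -0.005166

p = softmax(z) = [0.1185, 0.0059, 0.8756]
p2 = 0.8756, p1 = 0.0059

∂p2/∂z1 = -p2 × p1 = -0.8756 × 0.0059 = -0.005166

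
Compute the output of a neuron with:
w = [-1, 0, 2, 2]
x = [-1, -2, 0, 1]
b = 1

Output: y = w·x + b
y = 4

y = (-1)(-1) + (0)(-2) + (2)(0) + (2)(1) + 1 = 4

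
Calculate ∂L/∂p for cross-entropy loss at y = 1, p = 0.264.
∂L/∂p = -3.788

∂L/∂p = -y/p + (1-y)/(1-p) = -1/0.264 + 0 = -3.788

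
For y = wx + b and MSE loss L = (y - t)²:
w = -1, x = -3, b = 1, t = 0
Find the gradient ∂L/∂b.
∂L/∂b = 8

y = wx + b = (-1)(-3) + 1 = 4
∂L/∂y = 2(y - t) = 2(4 - 0) = 8
∂y/∂b = 1
∂L/∂b = ∂L/∂y · ∂y/∂b = 8 × 1 = 8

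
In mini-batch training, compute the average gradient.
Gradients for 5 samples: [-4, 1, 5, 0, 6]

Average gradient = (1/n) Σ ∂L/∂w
Average gradient = 1.6

Average = (1/5)(-4 + 1 + 5 + 0 + 6) = 8/5 = 1.6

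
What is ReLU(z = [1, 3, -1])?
h = [1, 3, 0]

ReLU applied element-wise: max(0,1)=1, max(0,3)=3, max(0,-1)=0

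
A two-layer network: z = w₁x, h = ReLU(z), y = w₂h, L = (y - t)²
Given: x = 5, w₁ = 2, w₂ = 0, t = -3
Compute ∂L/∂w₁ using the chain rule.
∂L/∂w₁ = 0

Forward pass:
z = w₁x = 2×5 = 10
h = ReLU(10) = 10
y = w₂h = 0×10 = 0

Backward pass:
∂L/∂y = 2(y - t) = 2(0 - -3) = 6
∂y/∂h = w₂ = 0
∂h/∂z = 1 (ReLU derivative)
∂z/∂w₁ = x = 5

∂L/∂w₁ = 6 × 0 × 1 × 5 = 0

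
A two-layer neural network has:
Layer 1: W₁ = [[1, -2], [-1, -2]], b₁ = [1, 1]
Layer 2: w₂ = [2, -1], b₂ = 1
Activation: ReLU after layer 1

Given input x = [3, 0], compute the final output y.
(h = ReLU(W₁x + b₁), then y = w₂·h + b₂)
y = 9

Layer 1 pre-activation: z₁ = [4, -2]
After ReLU: h = [4, 0]
Layer 2 output: y = 2×4 + -1×0 + 1 = 9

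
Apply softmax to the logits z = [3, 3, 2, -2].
p = [0.4211, 0.4211, 0.1549, 0.0028]

exp(z) = [20.09, 20.09, 7.389, 0.1353]
Sum = 47.7
p = [0.4211, 0.4211, 0.1549, 0.0028]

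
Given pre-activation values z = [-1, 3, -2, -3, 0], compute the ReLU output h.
h = [0, 3, 0, 0, 0]

ReLU applied element-wise: max(0,-1)=0, max(0,3)=3, max(0,-2)=0, max(0,-3)=0, max(0,0)=0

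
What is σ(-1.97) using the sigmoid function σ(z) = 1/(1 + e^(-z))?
0.1224

sigmoid(-1.97) = 1/(1 + e^(1.97)) = 1/(1 + 7.171) = 0.1224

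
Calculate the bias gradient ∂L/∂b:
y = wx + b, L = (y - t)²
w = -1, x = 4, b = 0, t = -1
∂L/∂b = -6

y = wx + b = (-1)(4) + 0 = -4
∂L/∂y = 2(y - t) = 2(-4 - -1) = -6
∂y/∂b = 1
∂L/∂b = ∂L/∂y · ∂y/∂b = -6 × 1 = -6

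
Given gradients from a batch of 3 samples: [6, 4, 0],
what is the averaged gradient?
Average gradient = 3.333

Average = (1/3)(6 + 4 + 0) = 10/3 = 3.333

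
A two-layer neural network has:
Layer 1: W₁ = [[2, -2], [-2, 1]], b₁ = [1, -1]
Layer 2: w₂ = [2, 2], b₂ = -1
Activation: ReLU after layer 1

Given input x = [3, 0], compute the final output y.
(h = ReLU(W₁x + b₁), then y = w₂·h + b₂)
y = 13

Layer 1 pre-activation: z₁ = [7, -7]
After ReLU: h = [7, 0]
Layer 2 output: y = 2×7 + 2×0 + -1 = 13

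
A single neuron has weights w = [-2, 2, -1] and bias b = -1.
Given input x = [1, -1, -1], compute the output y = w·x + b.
y = -4

y = (-2)(1) + (2)(-1) + (-1)(-1) + -1 = -4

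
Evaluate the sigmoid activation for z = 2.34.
0.9121

sigmoid(2.34) = 1/(1 + e^(-2.34)) = 1/(1 + 0.09633) = 0.9121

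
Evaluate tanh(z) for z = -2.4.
-0.9837

tanh(-2.4) = (e^(-2.4) - e^(2.4))/(e^(-2.4) + e^(2.4)) = -0.9837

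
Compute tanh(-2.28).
-0.9793

tanh(-2.28) = (e^(-2.28) - e^(2.28))/(e^(-2.28) + e^(2.28)) = -0.9793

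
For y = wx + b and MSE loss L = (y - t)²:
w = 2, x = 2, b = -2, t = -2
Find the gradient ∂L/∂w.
∂L/∂w = 16

y = wx + b = (2)(2) + -2 = 2
∂L/∂y = 2(y - t) = 2(2 - -2) = 8
∂y/∂w = x = 2
∂L/∂w = ∂L/∂y · ∂y/∂w = 8 × 2 = 16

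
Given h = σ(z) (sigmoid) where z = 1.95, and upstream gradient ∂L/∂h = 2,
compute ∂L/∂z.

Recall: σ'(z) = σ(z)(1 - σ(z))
∂L/∂z = 0.2181

σ(1.95) = 0.8754
σ'(1.95) = σ(1.95)(1 - σ(1.95)) = 0.8754 × 0.1246 = 0.109
∂L/∂z = ∂L/∂h · σ'(z) = 2 × 0.109 = 0.2181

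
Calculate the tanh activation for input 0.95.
0.7398

tanh(0.95) = (e^(0.95) - e^(-0.95))/(e^(0.95) + e^(-0.95)) = 0.7398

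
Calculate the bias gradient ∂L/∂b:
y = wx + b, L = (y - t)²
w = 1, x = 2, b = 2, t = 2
∂L/∂b = 4

y = wx + b = (1)(2) + 2 = 4
∂L/∂y = 2(y - t) = 2(4 - 2) = 4
∂y/∂b = 1
∂L/∂b = ∂L/∂y · ∂y/∂b = 4 × 1 = 4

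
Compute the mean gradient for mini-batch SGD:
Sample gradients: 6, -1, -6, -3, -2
Average gradient = -1.2

Average = (1/5)(6 + -1 + -6 + -3 + -2) = -6/5 = -1.2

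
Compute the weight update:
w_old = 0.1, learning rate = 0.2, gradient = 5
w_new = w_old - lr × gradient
w_new = -0.9

w_new = w - η·∂L/∂w = 0.1 - 0.2×(5) = 0.1 - (1) = -0.9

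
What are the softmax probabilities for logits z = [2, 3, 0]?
p = [0.2595, 0.7054, 0.0351]

exp(z) = [7.389, 20.09, 1]
Sum = 28.47
p = [0.2595, 0.7054, 0.0351]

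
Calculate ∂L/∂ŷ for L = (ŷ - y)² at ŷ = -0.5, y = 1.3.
∂L/∂ŷ = -3.6

∂L/∂ŷ = 2(ŷ - y) = 2(-0.5 - 1.3) = 2(-1.8) = -3.6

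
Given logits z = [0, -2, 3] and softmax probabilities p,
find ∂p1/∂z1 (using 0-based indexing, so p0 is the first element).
∂p1/∂z1 = 0.006337

p = softmax(z) = [0.04712, 0.006377, 0.9465]
p1 = 0.006377

∂p1/∂z1 = p1(1 - p1) = 0.006377 × (1 - 0.006377) = 0.006337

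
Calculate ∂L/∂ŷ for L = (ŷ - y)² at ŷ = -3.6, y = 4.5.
∂L/∂ŷ = -16.2

∂L/∂ŷ = 2(ŷ - y) = 2(-3.6 - 4.5) = 2(-8.1) = -16.2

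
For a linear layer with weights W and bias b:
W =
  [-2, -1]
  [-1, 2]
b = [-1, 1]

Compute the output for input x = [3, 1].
y = [-8, 0]

Wx = [-2×3 + -1×1, -1×3 + 2×1]
   = [-7, -1]
y = Wx + b = [-7 + -1, -1 + 1] = [-8, 0]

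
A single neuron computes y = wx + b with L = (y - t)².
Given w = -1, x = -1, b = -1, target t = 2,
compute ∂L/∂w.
∂L/∂w = 4

y = wx + b = (-1)(-1) + -1 = 0
∂L/∂y = 2(y - t) = 2(0 - 2) = -4
∂y/∂w = x = -1
∂L/∂w = ∂L/∂y · ∂y/∂w = -4 × -1 = 4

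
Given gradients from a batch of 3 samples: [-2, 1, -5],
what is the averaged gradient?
Average gradient = -2

Average = (1/3)(-2 + 1 + -5) = -6/3 = -2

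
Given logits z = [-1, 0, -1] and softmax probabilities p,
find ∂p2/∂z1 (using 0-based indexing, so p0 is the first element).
∂p2/∂z1 = -0.1221

p = softmax(z) = [0.2119, 0.5761, 0.2119]
p2 = 0.2119, p1 = 0.5761

∂p2/∂z1 = -p2 × p1 = -0.2119 × 0.5761 = -0.1221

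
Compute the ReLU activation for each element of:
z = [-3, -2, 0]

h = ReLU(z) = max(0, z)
h = [0, 0, 0]

ReLU applied element-wise: max(0,-3)=0, max(0,-2)=0, max(0,0)=0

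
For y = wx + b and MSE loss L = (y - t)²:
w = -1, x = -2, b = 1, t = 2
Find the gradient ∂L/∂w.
∂L/∂w = -4

y = wx + b = (-1)(-2) + 1 = 3
∂L/∂y = 2(y - t) = 2(3 - 2) = 2
∂y/∂w = x = -2
∂L/∂w = ∂L/∂y · ∂y/∂w = 2 × -2 = -4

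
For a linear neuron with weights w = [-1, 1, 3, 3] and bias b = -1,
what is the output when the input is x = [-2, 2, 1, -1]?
y = 3

y = (-1)(-2) + (1)(2) + (3)(1) + (3)(-1) + -1 = 3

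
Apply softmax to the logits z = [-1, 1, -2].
p = [0.1142, 0.8438, 0.042]

exp(z) = [0.3679, 2.718, 0.1353]
Sum = 3.221
p = [0.1142, 0.8438, 0.042]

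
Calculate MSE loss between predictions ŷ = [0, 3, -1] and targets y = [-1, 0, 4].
MSE = 11.67

MSE = (1/3)((0--1)² + (3-0)² + (-1-4)²) = (1/3)(1 + 9 + 25) = 11.67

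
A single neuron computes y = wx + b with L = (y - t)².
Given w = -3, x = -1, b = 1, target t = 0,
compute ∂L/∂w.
∂L/∂w = -8

y = wx + b = (-3)(-1) + 1 = 4
∂L/∂y = 2(y - t) = 2(4 - 0) = 8
∂y/∂w = x = -1
∂L/∂w = ∂L/∂y · ∂y/∂w = 8 × -1 = -8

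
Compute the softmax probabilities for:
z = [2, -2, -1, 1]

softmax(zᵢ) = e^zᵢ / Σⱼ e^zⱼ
p = [0.6964, 0.0128, 0.0347, 0.2562]

exp(z) = [7.389, 0.1353, 0.3679, 2.718]
Sum = 10.61
p = [0.6964, 0.0128, 0.0347, 0.2562]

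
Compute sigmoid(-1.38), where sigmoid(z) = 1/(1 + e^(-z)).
0.201

sigmoid(-1.38) = 1/(1 + e^(1.38)) = 1/(1 + 3.975) = 0.201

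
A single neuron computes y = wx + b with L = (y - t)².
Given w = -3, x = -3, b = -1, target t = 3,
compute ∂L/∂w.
∂L/∂w = -30

y = wx + b = (-3)(-3) + -1 = 8
∂L/∂y = 2(y - t) = 2(8 - 3) = 10
∂y/∂w = x = -3
∂L/∂w = ∂L/∂y · ∂y/∂w = 10 × -3 = -30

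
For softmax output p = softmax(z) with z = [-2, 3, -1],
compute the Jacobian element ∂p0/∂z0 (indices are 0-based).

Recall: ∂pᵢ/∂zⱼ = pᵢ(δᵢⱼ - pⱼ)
∂p0/∂z0 = 0.00653

p = softmax(z) = [0.006573, 0.9756, 0.01787]
p0 = 0.006573

∂p0/∂z0 = p0(1 - p0) = 0.006573 × (1 - 0.006573) = 0.00653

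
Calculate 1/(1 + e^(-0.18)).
0.5449

sigmoid(0.18) = 1/(1 + e^(-0.18)) = 1/(1 + 0.8353) = 0.5449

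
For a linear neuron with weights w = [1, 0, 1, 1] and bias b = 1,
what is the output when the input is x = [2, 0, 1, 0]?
y = 4

y = (1)(2) + (0)(0) + (1)(1) + (1)(0) + 1 = 4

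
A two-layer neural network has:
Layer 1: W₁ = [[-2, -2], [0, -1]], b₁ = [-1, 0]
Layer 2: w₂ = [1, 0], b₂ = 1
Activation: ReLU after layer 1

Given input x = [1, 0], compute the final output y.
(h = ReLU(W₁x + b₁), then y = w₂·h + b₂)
y = 1

Layer 1 pre-activation: z₁ = [-3, 0]
After ReLU: h = [0, 0]
Layer 2 output: y = 1×0 + 0×0 + 1 = 1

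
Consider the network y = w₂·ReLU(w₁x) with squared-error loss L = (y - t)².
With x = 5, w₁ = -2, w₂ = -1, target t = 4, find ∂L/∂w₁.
∂L/∂w₁ = 0

Forward pass:
z = w₁x = -2×5 = -10
h = ReLU(-10) = 0
y = w₂h = -1×0 = 0

Backward pass:
∂L/∂y = 2(y - t) = 2(0 - 4) = -8
∂y/∂h = w₂ = -1
∂h/∂z = 0 (ReLU derivative)
∂z/∂w₁ = x = 5

∂L/∂w₁ = -8 × -1 × 0 × 5 = 0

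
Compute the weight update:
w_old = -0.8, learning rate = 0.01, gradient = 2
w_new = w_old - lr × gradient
w_new = -0.82

w_new = w - η·∂L/∂w = -0.8 - 0.01×(2) = -0.8 - (0.02) = -0.82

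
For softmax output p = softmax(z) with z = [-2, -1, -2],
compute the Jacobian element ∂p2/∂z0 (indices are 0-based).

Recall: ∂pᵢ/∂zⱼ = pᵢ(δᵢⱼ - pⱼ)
∂p2/∂z0 = -0.04492

p = softmax(z) = [0.2119, 0.5761, 0.2119]
p2 = 0.2119, p0 = 0.2119

∂p2/∂z0 = -p2 × p0 = -0.2119 × 0.2119 = -0.04492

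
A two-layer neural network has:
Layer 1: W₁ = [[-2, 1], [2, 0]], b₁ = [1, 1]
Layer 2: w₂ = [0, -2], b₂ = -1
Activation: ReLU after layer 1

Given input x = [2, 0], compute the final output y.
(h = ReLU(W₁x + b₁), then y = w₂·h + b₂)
y = -11

Layer 1 pre-activation: z₁ = [-3, 5]
After ReLU: h = [0, 5]
Layer 2 output: y = 0×0 + -2×5 + -1 = -11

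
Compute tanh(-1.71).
-0.9366

tanh(-1.71) = (e^(-1.71) - e^(1.71))/(e^(-1.71) + e^(1.71)) = -0.9366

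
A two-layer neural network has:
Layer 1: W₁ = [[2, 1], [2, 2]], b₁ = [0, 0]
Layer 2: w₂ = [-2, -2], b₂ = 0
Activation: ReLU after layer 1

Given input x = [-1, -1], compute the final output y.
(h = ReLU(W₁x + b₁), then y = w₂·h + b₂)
y = 0

Layer 1 pre-activation: z₁ = [-3, -4]
After ReLU: h = [0, 0]
Layer 2 output: y = -2×0 + -2×0 + 0 = 0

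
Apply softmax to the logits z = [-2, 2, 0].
p = [0.0159, 0.8668, 0.1173]

exp(z) = [0.1353, 7.389, 1]
Sum = 8.524
p = [0.0159, 0.8668, 0.1173]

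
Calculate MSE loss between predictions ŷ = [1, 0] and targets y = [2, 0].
MSE = 0.5

MSE = (1/2)((1-2)² + (0-0)²) = (1/2)(1 + 0) = 0.5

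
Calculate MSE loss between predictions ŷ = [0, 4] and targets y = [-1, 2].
MSE = 2.5

MSE = (1/2)((0--1)² + (4-2)²) = (1/2)(1 + 4) = 2.5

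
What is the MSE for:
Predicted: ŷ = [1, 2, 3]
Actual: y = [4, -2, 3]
MSE = 8.333

MSE = (1/3)((1-4)² + (2--2)² + (3-3)²) = (1/3)(9 + 16 + 0) = 8.333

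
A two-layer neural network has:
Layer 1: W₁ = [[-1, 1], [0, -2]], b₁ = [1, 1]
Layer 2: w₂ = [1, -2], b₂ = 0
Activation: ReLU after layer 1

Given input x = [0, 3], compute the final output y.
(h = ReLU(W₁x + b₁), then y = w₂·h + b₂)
y = 4

Layer 1 pre-activation: z₁ = [4, -5]
After ReLU: h = [4, 0]
Layer 2 output: y = 1×4 + -2×0 + 0 = 4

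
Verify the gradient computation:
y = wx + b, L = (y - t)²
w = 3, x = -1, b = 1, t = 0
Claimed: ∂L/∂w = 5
Incorrect

y = (3)(-1) + 1 = -2
∂L/∂y = 2(y - t) = 2(-2 - 0) = -4
∂y/∂w = x = -1
∂L/∂w = -4 × -1 = 4

Claimed value: 5
Incorrect: The correct gradient is 4.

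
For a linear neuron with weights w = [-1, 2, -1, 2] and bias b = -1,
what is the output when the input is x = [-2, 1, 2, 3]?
y = 7

y = (-1)(-2) + (2)(1) + (-1)(2) + (2)(3) + -1 = 7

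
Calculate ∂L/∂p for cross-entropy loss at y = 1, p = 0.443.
∂L/∂p = -2.257

∂L/∂p = -y/p + (1-y)/(1-p) = -1/0.443 + 0 = -2.257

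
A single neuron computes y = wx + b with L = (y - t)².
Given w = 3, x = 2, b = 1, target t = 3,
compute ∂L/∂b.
∂L/∂b = 8

y = wx + b = (3)(2) + 1 = 7
∂L/∂y = 2(y - t) = 2(7 - 3) = 8
∂y/∂b = 1
∂L/∂b = ∂L/∂y · ∂y/∂b = 8 × 1 = 8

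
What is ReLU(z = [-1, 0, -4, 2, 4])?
h = [0, 0, 0, 2, 4]

ReLU applied element-wise: max(0,-1)=0, max(0,0)=0, max(0,-4)=0, max(0,2)=2, max(0,4)=4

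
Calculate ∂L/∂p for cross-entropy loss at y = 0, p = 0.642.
∂L/∂p = 2.793

∂L/∂p = -y/p + (1-y)/(1-p) = 0 + 1/0.358 = 2.793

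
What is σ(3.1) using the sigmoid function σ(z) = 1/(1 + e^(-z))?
0.9569

sigmoid(3.1) = 1/(1 + e^(-3.1)) = 1/(1 + 0.04505) = 0.9569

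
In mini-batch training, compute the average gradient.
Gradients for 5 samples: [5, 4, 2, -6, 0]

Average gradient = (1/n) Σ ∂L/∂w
Average gradient = 1

Average = (1/5)(5 + 4 + 2 + -6 + 0) = 5/5 = 1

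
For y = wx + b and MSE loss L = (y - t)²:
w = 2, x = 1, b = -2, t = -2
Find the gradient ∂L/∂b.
∂L/∂b = 4

y = wx + b = (2)(1) + -2 = 0
∂L/∂y = 2(y - t) = 2(0 - -2) = 4
∂y/∂b = 1
∂L/∂b = ∂L/∂y · ∂y/∂b = 4 × 1 = 4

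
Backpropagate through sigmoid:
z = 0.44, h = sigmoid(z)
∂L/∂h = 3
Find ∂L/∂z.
∂L/∂z = 0.7148

σ(0.44) = 0.6083
σ'(0.44) = σ(0.44)(1 - σ(0.44)) = 0.6083 × 0.3917 = 0.2383
∂L/∂z = ∂L/∂h · σ'(z) = 3 × 0.2383 = 0.7148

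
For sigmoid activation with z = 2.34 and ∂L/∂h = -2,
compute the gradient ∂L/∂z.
∂L/∂z = -0.1603

σ(2.34) = 0.9121
σ'(2.34) = σ(2.34)(1 - σ(2.34)) = 0.9121 × 0.08786 = 0.08014
∂L/∂z = ∂L/∂h · σ'(z) = -2 × 0.08014 = -0.1603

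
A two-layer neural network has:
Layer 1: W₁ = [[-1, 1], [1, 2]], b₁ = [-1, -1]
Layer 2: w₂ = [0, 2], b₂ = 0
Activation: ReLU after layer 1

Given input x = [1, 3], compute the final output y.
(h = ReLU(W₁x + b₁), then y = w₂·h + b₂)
y = 12

Layer 1 pre-activation: z₁ = [1, 6]
After ReLU: h = [1, 6]
Layer 2 output: y = 0×1 + 2×6 + 0 = 12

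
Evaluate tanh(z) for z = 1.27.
0.8538

tanh(1.27) = (e^(1.27) - e^(-1.27))/(e^(1.27) + e^(-1.27)) = 0.8538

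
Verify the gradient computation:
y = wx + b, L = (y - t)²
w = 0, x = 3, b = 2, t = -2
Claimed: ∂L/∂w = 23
Incorrect

y = (0)(3) + 2 = 2
∂L/∂y = 2(y - t) = 2(2 - -2) = 8
∂y/∂w = x = 3
∂L/∂w = 8 × 3 = 24

Claimed value: 23
Incorrect: The correct gradient is 24.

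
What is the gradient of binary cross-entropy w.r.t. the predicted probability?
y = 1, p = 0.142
∂L/∂p = -7.042

∂L/∂p = -y/p + (1-y)/(1-p) = -1/0.142 + 0 = -7.042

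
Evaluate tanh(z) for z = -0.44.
-0.4136

tanh(-0.44) = (e^(-0.44) - e^(0.44))/(e^(-0.44) + e^(0.44)) = -0.4136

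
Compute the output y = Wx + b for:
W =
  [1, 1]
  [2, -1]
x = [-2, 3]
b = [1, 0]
y = [2, -7]

Wx = [1×-2 + 1×3, 2×-2 + -1×3]
   = [1, -7]
y = Wx + b = [1 + 1, -7 + 0] = [2, -7]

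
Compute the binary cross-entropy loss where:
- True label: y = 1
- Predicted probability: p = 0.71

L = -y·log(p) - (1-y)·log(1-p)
L = 0.3425

L = -1·log(0.71) - 0·log(0.29) = -log(0.71) = 0.3425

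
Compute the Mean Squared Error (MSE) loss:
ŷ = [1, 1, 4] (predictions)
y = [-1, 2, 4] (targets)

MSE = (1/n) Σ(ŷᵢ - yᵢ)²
MSE = 1.667

MSE = (1/3)((1--1)² + (1-2)² + (4-4)²) = (1/3)(4 + 1 + 0) = 1.667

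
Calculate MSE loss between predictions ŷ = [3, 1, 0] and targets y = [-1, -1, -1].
MSE = 7

MSE = (1/3)((3--1)² + (1--1)² + (0--1)²) = (1/3)(16 + 4 + 1) = 7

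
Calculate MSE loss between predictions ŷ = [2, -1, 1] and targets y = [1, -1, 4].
MSE = 3.333

MSE = (1/3)((2-1)² + (-1--1)² + (1-4)²) = (1/3)(1 + 0 + 9) = 3.333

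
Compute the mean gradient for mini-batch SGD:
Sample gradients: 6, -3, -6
Average gradient = -1

Average = (1/3)(6 + -3 + -6) = -3/3 = -1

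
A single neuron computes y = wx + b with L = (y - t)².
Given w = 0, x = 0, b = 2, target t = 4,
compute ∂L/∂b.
∂L/∂b = -4

y = wx + b = (0)(0) + 2 = 2
∂L/∂y = 2(y - t) = 2(2 - 4) = -4
∂y/∂b = 1
∂L/∂b = ∂L/∂y · ∂y/∂b = -4 × 1 = -4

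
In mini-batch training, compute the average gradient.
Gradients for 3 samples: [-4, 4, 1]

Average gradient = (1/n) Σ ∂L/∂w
Average gradient = 0.3333

Average = (1/3)(-4 + 4 + 1) = 1/3 = 0.3333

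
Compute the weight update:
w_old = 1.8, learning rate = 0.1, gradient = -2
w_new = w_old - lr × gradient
w_new = 2

w_new = w - η·∂L/∂w = 1.8 - 0.1×(-2) = 1.8 - (-0.2) = 2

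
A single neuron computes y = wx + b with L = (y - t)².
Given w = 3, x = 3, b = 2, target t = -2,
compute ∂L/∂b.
∂L/∂b = 26

y = wx + b = (3)(3) + 2 = 11
∂L/∂y = 2(y - t) = 2(11 - -2) = 26
∂y/∂b = 1
∂L/∂b = ∂L/∂y · ∂y/∂b = 26 × 1 = 26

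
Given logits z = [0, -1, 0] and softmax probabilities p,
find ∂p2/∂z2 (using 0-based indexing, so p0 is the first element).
∂p2/∂z2 = 0.244

p = softmax(z) = [0.4223, 0.1554, 0.4223]
p2 = 0.4223

∂p2/∂z2 = p2(1 - p2) = 0.4223 × (1 - 0.4223) = 0.244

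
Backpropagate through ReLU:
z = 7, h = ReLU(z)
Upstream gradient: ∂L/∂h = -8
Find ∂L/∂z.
∂L/∂z = -8

h = ReLU(7) = 7
Since z > 0: ∂h/∂z = 1
∂L/∂z = ∂L/∂h · ∂h/∂z = -8 × 1 = -8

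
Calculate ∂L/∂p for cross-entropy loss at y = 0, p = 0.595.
∂L/∂p = 2.469

∂L/∂p = -y/p + (1-y)/(1-p) = 0 + 1/0.405 = 2.469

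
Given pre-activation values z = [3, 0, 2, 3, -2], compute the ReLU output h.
h = [3, 0, 2, 3, 0]

ReLU applied element-wise: max(0,3)=3, max(0,0)=0, max(0,2)=2, max(0,3)=3, max(0,-2)=0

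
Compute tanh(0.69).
0.598

tanh(0.69) = (e^(0.69) - e^(-0.69))/(e^(0.69) + e^(-0.69)) = 0.598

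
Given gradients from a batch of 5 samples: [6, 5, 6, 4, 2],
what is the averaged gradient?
Average gradient = 4.6

Average = (1/5)(6 + 5 + 6 + 4 + 2) = 23/5 = 4.6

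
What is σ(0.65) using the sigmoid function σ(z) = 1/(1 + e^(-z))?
0.657

sigmoid(0.65) = 1/(1 + e^(-0.65)) = 1/(1 + 0.522) = 0.657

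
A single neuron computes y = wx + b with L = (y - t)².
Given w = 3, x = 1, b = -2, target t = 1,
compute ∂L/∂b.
∂L/∂b = 0

y = wx + b = (3)(1) + -2 = 1
∂L/∂y = 2(y - t) = 2(1 - 1) = 0
∂y/∂b = 1
∂L/∂b = ∂L/∂y · ∂y/∂b = 0 × 1 = 0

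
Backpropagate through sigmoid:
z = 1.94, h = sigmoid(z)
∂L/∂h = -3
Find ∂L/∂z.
∂L/∂z = -0.3296

σ(1.94) = 0.8744
σ'(1.94) = σ(1.94)(1 - σ(1.94)) = 0.8744 × 0.1256 = 0.1099
∂L/∂z = ∂L/∂h · σ'(z) = -3 × 0.1099 = -0.3296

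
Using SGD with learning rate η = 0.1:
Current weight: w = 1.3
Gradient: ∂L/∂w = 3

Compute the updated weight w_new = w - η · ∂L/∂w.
w_new = 1

w_new = w - η·∂L/∂w = 1.3 - 0.1×(3) = 1.3 - (0.3) = 1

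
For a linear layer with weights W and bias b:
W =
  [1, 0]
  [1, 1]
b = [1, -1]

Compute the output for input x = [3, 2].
y = [4, 4]

Wx = [1×3 + 0×2, 1×3 + 1×2]
   = [3, 5]
y = Wx + b = [3 + 1, 5 + -1] = [4, 4]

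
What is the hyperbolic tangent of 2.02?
0.9654

tanh(2.02) = (e^(2.02) - e^(-2.02))/(e^(2.02) + e^(-2.02)) = 0.9654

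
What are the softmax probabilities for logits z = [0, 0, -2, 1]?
p = [0.206, 0.206, 0.0279, 0.5601]

exp(z) = [1, 1, 0.1353, 2.718]
Sum = 4.854
p = [0.206, 0.206, 0.0279, 0.5601]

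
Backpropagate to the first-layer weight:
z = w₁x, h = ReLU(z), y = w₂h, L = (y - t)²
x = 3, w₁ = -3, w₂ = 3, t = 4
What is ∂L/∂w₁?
∂L/∂w₁ = 0

Forward pass:
z = w₁x = -3×3 = -9
h = ReLU(-9) = 0
y = w₂h = 3×0 = 0

Backward pass:
∂L/∂y = 2(y - t) = 2(0 - 4) = -8
∂y/∂h = w₂ = 3
∂h/∂z = 0 (ReLU derivative)
∂z/∂w₁ = x = 3

∂L/∂w₁ = -8 × 3 × 0 × 3 = 0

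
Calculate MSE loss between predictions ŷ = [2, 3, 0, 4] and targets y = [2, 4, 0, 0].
MSE = 4.25

MSE = (1/4)((2-2)² + (3-4)² + (0-0)² + (4-0)²) = (1/4)(0 + 1 + 0 + 16) = 4.25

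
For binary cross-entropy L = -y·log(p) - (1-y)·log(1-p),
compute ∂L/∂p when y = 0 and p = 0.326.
∂L/∂p = 1.484

∂L/∂p = -y/p + (1-y)/(1-p) = 0 + 1/0.674 = 1.484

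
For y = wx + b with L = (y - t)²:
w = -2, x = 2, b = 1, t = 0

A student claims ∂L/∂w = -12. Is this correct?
Correct

y = (-2)(2) + 1 = -3
∂L/∂y = 2(y - t) = 2(-3 - 0) = -6
∂y/∂w = x = 2
∂L/∂w = -6 × 2 = -12

Claimed value: -12
Correct: The correct gradient is -12.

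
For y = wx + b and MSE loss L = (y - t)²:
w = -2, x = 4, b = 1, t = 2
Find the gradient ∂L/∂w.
∂L/∂w = -72

y = wx + b = (-2)(4) + 1 = -7
∂L/∂y = 2(y - t) = 2(-7 - 2) = -18
∂y/∂w = x = 4
∂L/∂w = ∂L/∂y · ∂y/∂w = -18 × 4 = -72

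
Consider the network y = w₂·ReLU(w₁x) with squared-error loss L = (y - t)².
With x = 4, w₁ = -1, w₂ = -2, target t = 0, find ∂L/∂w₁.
∂L/∂w₁ = 0

Forward pass:
z = w₁x = -1×4 = -4
h = ReLU(-4) = 0
y = w₂h = -2×0 = 0

Backward pass:
∂L/∂y = 2(y - t) = 2(0 - 0) = 0
∂y/∂h = w₂ = -2
∂h/∂z = 0 (ReLU derivative)
∂z/∂w₁ = x = 4

∂L/∂w₁ = 0 × -2 × 0 × 4 = 0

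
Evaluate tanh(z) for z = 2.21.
0.9762

tanh(2.21) = (e^(2.21) - e^(-2.21))/(e^(2.21) + e^(-2.21)) = 0.9762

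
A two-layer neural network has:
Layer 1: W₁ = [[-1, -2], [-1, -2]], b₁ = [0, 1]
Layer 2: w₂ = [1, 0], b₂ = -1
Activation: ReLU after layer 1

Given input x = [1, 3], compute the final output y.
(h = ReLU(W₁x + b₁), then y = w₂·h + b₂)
y = -1

Layer 1 pre-activation: z₁ = [-7, -6]
After ReLU: h = [0, 0]
Layer 2 output: y = 1×0 + 0×0 + -1 = -1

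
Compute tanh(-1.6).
-0.9217

tanh(-1.6) = (e^(-1.6) - e^(1.6))/(e^(-1.6) + e^(1.6)) = -0.9217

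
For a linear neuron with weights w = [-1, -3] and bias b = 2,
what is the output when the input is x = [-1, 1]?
y = 0

y = (-1)(-1) + (-3)(1) + 2 = 0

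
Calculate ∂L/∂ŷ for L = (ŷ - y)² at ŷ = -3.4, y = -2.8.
∂L/∂ŷ = -1.2

∂L/∂ŷ = 2(ŷ - y) = 2(-3.4 - -2.8) = 2(-0.6) = -1.2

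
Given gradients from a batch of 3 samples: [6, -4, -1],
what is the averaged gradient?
Average gradient = 0.3333

Average = (1/3)(6 + -4 + -1) = 1/3 = 0.3333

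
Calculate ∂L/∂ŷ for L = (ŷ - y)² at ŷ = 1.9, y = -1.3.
∂L/∂ŷ = 6.4

∂L/∂ŷ = 2(ŷ - y) = 2(1.9 - -1.3) = 2(3.2) = 6.4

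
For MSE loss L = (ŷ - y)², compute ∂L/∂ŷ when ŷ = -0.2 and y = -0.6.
∂L/∂ŷ = 0.8

∂L/∂ŷ = 2(ŷ - y) = 2(-0.2 - -0.6) = 2(0.4) = 0.8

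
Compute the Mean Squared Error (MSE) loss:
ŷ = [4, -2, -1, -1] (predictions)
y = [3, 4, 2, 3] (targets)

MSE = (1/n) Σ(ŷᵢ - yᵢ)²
MSE = 15.5

MSE = (1/4)((4-3)² + (-2-4)² + (-1-2)² + (-1-3)²) = (1/4)(1 + 36 + 9 + 16) = 15.5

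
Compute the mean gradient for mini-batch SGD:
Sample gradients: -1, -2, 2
Average gradient = -0.3333

Average = (1/3)(-1 + -2 + 2) = -1/3 = -0.3333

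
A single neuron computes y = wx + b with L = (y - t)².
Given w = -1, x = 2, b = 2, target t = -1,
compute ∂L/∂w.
∂L/∂w = 4

y = wx + b = (-1)(2) + 2 = 0
∂L/∂y = 2(y - t) = 2(0 - -1) = 2
∂y/∂w = x = 2
∂L/∂w = ∂L/∂y · ∂y/∂w = 2 × 2 = 4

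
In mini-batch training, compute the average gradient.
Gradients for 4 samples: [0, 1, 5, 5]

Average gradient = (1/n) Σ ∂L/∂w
Average gradient = 2.75

Average = (1/4)(0 + 1 + 5 + 5) = 11/4 = 2.75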